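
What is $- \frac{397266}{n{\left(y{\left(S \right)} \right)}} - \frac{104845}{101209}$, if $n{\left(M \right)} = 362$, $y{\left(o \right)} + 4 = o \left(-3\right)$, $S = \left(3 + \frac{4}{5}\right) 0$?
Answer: $- \frac{20122424242}{18318829} \approx -1098.5$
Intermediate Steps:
$S = 0$ ($S = \left(3 + 4 \cdot \frac{1}{5}\right) 0 = \left(3 + \frac{4}{5}\right) 0 = \frac{19}{5} \cdot 0 = 0$)
$y{\left(o \right)} = -4 - 3 o$ ($y{\left(o \right)} = -4 + o \left(-3\right) = -4 - 3 o$)
$- \frac{397266}{n{\left(y{\left(S \right)} \right)}} - \frac{104845}{101209} = - \frac{397266}{362} - \frac{104845}{101209} = \left(-397266\right) \frac{1}{362} - \frac{104845}{101209} = - \frac{198633}{181} - \frac{104845}{101209} = - \frac{20122424242}{18318829}$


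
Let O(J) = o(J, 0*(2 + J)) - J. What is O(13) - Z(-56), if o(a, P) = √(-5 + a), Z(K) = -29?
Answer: 16 + 2*√2 ≈ 18.828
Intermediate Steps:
O(J) = √(-5 + J) - J
O(13) - Z(-56) = (√(-5 + 13) - 1*13) - 1*(-29) = (√8 - 13) + 29 = (2*√2 - 13) + 29 = (-13 + 2*√2) + 29 = 16 + 2*√2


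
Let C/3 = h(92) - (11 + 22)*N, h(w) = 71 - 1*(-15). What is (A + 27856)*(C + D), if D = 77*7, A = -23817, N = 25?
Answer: -6777442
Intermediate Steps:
h(w) = 86 (h(w) = 71 + 15 = 86)
D = 539
C = -2217 (C = 3*(86 - (11 + 22)*25) = 3*(86 - 33*25) = 3*(86 - 1*825) = 3*(86 - 825) = 3*(-739) = -2217)
(A + 27856)*(C + D) = (-23817 + 27856)*(-2217 + 539) = 4039*(-1678) = -6777442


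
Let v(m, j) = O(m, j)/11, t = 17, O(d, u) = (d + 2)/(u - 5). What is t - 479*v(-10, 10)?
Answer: 4767/55 ≈ 86.673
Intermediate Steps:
O(d, u) = (2 + d)/(-5 + u)
v(m, j) = (2 + m)/(11*(-5 + j)) (v(m, j) = ((2 + m)/(-5 + j))/11 = ((2 + m)/(-5 + j))*(1/11) = (2 + m)/(11*(-5 + j)))
t - 479*v(-10, 10) = 17 - 479*(2 - 10)/(11*(-5 + 10)) = 17 - 479*(-8)/(11*5) = 17 - 479*(-8/55) = 17 + 3832/55 = 4767/55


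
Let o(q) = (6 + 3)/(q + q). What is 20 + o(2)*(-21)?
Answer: -109/4 ≈ -27.250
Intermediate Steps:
o(q) = 9/(2*q) (o(q) = 9/((2*q)) = 9*(1/(2*q)) = 9/(2*q))
20 + o(2)*(-21) = 20 + ((9/2)/2)*(-21) = 20 + ((9/2)*(1/2))*(-21) = 20 + (9/4)*(-21) = 20 - 189/4 = -109/4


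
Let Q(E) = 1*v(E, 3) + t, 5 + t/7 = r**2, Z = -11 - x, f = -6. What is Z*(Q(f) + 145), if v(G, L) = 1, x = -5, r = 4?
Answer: -1338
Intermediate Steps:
Z = -6 (Z = -11 - 1*(-5) = -11 + 5 = -6)
t = 77 (t = -35 + 7*4**2 = -35 + 7*16 = -35 + 112 = 77)
Q(E) = 78 (Q(E) = 1*1 + 77 = 1 + 77 = 78)
Z*(Q(f) + 145) = -6*(78 + 145) = -6*223 = -1338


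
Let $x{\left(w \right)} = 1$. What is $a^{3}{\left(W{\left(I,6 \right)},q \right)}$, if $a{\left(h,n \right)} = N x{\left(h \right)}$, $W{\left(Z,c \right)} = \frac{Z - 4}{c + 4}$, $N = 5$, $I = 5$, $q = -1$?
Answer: $125$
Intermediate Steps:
$W{\left(Z,c \right)} = \frac{-4 + Z}{4 + c}$
$a{\left(h,n \right)} = 5$ ($a{\left(h,n \right)} = 5 \cdot 1 = 5$)
$a^{3}{\left(W{\left(I,6 \right)},q \right)} = 5^{3} = 125$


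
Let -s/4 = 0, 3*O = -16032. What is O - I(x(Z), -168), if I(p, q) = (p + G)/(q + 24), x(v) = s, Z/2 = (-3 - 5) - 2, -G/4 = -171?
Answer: -21357/4 ≈ -5339.3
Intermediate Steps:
O = -5344 (O = (1/3)*(-16032) = -5344)
G = 684 (G = -4*(-171) = 684)
s = 0 (s = -4*0 = 0)
Z = -20 (Z = 2*((-3 - 5) - 2) = 2*(-8 - 2) = 2*(-10) = -20)
x(v) = 0
I(p, q) = (684 + p)/(24 + q) (I(p, q) = (p + 684)/(q + 24) = (684 + p)/(24 + q))
O - I(x(Z), -168) = -5344 - (684 + 0)/(24 - 168) = -5344 - 684/(-144) = -5344 - (-1)*684/144 = -5344 - 1*(-19/4) = -5344 + 19/4 = -21357/4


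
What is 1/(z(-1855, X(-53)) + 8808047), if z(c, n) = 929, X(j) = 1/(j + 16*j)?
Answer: 1/8808976 ≈ 1.1352e-7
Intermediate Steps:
X(j) = 1/(17*j)
1/(z(-1855, X(-53)) + 8808047) = 1/(929 + 8808047) = 1/8808976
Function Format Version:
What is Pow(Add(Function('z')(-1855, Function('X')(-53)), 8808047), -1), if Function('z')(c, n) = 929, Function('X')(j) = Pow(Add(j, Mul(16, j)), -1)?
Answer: Rational(1, 8808976) ≈ 1.1352e-7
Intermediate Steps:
Function('X')(j) = Mul(Rational(1, 17), Pow(j, -1)) (Function('X')(j) = Pow(Mul(17, j), -1) = Mul(Rational(1, 17), Pow(j, -1)))
Pow(Add(Function('z')(-1855, Function('X')(-53)), 8808047), -1) = Pow(Add(929, 8808047), -1) = Pow(8808976, -1) = Rational(1, 8808976)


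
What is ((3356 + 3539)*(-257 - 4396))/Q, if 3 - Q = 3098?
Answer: 6416487/619 ≈ 10366.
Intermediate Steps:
Q = -3095 (Q = 3 - 1*3098 = 3 - 3098 = -3095)
((3356 + 3539)*(-257 - 4396))/Q = ((3356 + 3539)*(-257 - 4396))/(-3095) = (6895*(-4653))*(-1/3095) = -32082435*(-1/3095) = 6416487/619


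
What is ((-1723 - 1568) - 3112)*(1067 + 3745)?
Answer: -30811236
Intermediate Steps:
((-1723 - 1568) - 3112)*(1067 + 3745) = (-3291 - 3112)*4812 = -6403*4812 = -30811236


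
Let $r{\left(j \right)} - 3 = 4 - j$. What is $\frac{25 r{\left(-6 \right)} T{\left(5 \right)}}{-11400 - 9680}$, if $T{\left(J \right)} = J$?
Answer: $- \frac{325}{4216} \approx -0.077087$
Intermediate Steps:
$r{\left(j \right)} = 7 - j$ ($r{\left(j \right)} = 3 - \left(-4 + j\right) = 7 - j$)
$\frac{25 r{\left(-6 \right)} T{\left(5 \right)}}{-11400 - 9680} = \frac{25 \left(7 - -6\right) 5}{-11400 - 9680} = \frac{25 \left(7 + 6\right) 5}{-11400 - 9680} = \frac{25 \cdot 13 \cdot 5}{-21080} = 325 \cdot 5 \left(- \frac{1}{21080}\right) = 1625 \left(- \frac{1}{21080}\right) = - \frac{325}{4216}$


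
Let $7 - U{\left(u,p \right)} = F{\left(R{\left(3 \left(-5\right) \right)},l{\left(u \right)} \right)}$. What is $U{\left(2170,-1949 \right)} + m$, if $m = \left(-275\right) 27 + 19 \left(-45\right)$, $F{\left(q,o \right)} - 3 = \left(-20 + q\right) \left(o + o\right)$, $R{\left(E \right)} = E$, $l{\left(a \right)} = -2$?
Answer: $-8416$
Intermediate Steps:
$F{\left(q,o \right)} = 3 + 2 o \left(-20 + q\right)$ ($F{\left(q,o \right)} = 3 + \left(-20 + q\right) \left(o + o\right) = 3 + \left(-20 + q\right) 2 o = 3 + 2 o \left(-20 + q\right)$)
$U{\left(u,p \right)} = -136$ ($U{\left(u,p \right)} = 7 - \left(3 - -80 + 2 \left(-2\right) 3 \left(-5\right)\right) = 7 - \left(3 + 80 + 2 \left(-2\right) \left(-15\right)\right) = 7 - \left(3 + 80 + 60\right) = 7 - 143 = -136$)
$m = -8280$ ($m = -7425 - 855 = -8280$)
$U{\left(2170,-1949 \right)} + m = -136 - 8280 = -8416$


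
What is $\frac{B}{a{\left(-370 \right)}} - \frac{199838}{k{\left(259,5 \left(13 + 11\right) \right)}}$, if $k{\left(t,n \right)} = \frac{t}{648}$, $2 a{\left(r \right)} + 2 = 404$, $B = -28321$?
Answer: $- \frac{26035834963}{52059} \approx -5.0012 \cdot 10^{5}$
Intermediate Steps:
$a{\left(r \right)} = 201$ ($a{\left(r \right)} = -1 + \frac{1}{2} \cdot 404 = -1 + 202 = 201$)
$k{\left(t,n \right)} = \frac{t}{648}$ ($k{\left(t,n \right)} = t \frac{1}{648} = \frac{t}{648}$)
$\frac{B}{a{\left(-370 \right)}} - \frac{199838}{k{\left(259,5 \left(13 + 11\right) \right)}} = - \frac{28321}{201} - \frac{199838}{\frac{1}{648} \cdot 259} = \left(-28321\right) \frac{1}{201} - \frac{199838}{\frac{259}{648}} = - \frac{28321}{201} - \frac{129495024}{259} = - \frac{26035834963}{52059}$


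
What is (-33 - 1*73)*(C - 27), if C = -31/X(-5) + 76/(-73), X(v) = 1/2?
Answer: 696738/73 ≈ 9544.4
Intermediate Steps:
X(v) = 1/2
C = -4602/73 (C = -31/1/2 + 76/(-73) = -31*2 + 76*(-1/73) = -62 - 76/73 = -4602/73 ≈ -63.041)
(-33 - 1*73)*(C - 27) = (-33 - 1*73)*(-4602/73 - 27) = (-33 - 73)*(-6573/73) = -106*(-6573/73) = 696738/73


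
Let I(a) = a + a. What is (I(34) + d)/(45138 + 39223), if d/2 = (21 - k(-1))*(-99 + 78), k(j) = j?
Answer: -856/84361 ≈ -0.010147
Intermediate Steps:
I(a) = 2*a
d = -924 (d = 2*((21 - 1*(-1))*(-99 + 78)) = 2*((21 + 1)*(-21)) = 2*(22*(-21)) = 2*(-462) = -924)
(I(34) + d)/(45138 + 39223) = (2*34 - 924)/(45138 + 39223) = (68 - 924)/84361 = -856*1/84361 = -856/84361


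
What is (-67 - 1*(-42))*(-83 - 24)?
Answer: 2675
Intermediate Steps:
(-67 - 1*(-42))*(-83 - 24) = (-67 + 42)*(-107) = -25*(-107) = 2675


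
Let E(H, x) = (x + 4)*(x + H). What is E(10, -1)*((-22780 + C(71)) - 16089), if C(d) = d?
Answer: -1047546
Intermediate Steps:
E(H, x) = (4 + x)*(H + x)
E(10, -1)*((-22780 + C(71)) - 16089) = ((-1)² + 4*10 + 4*(-1) + 10*(-1))*((-22780 + 71) - 16089) = (1 + 40 - 4 - 10)*(-22709 - 16089) = 27*(-38798) = -1047546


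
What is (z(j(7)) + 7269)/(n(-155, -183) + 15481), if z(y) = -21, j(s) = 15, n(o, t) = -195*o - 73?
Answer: 2416/15211 ≈ 0.15883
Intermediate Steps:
n(o, t) = -73 - 195*o
(z(j(7)) + 7269)/(n(-155, -183) + 15481) = (-21 + 7269)/((-73 - 195*(-155)) + 15481) = 7248/((-73 + 30225) + 15481) = 7248/(30152 + 15481) = 7248/45633 = 7248*(1/45633) = 2416/15211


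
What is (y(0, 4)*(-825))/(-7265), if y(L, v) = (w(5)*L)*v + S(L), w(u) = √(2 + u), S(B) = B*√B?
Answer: 0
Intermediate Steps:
S(B) = B^(3/2)
y(L, v) = L^(3/2) + L*v*√7 (y(L, v) = (√(2 + 5)*L)*v + L^(3/2) = (√7*L)*v + L^(3/2) = (L*√7)*v + L^(3/2) = L*v*√7 + L^(3/2) = L^(3/2) + L*v*√7)
(y(0, 4)*(-825))/(-7265) = ((0^(3/2) + 0*4*√7)*(-825))/(-7265) = ((0 + 0)*(-825))*(-1/7265) = (0*(-825))*(-1/7265) = 0*(-1/7265) = 0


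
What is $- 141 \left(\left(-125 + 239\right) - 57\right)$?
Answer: $-8037$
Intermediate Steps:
$- 141 \left(\left(-125 + 239\right) - 57\right) = - 141 \left(114 - 57\right) = \left(-141\right) 57 = -8037$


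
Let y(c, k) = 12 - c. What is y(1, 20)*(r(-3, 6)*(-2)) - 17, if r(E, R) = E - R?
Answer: 181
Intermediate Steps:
y(1, 20)*(r(-3, 6)*(-2)) - 17 = (12 - 1*1)*((-3 - 1*6)*(-2)) - 17 = (12 - 1)*((-3 - 6)*(-2)) - 17 = 11*(-9*(-2)) - 17 = 11*18 - 17 = 198 - 17 = 181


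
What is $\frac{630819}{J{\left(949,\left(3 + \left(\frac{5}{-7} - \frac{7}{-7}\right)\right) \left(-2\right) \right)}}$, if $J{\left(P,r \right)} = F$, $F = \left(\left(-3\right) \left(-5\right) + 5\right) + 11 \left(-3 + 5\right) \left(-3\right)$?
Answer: $- \frac{630819}{46} \approx -13713.0$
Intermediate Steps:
$F = -46$ ($F = \left(15 + 5\right) + 11 \cdot 2 \left(-3\right) = 20 + 11 \left(-6\right) = 20 - 66 = -46$)
$J{\left(P,r \right)} = -46$
$\frac{630819}{J{\left(949,\left(3 + \left(\frac{5}{-7} - \frac{7}{-7}\right)\right) \left(-2\right) \right)}} = \frac{630819}{-46} = 630819 \left(- \frac{1}{46}\right) = - \frac{630819}{46}$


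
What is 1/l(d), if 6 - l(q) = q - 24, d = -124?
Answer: 1/154 ≈ 0.0064935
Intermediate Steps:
l(q) = 30 - q (l(q) = 6 - (q - 24) = 6 - (-24 + q) = 6 + (24 - q) = 30 - q)
1/l(d) = 1/(30 - 1*(-124)) = 1/(30 + 124) = 1/154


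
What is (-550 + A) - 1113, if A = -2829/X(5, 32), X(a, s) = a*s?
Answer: -268909/160 ≈ -1680.7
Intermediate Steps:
A = -2829/160 (A = -2829/(5*32) = -2829/160 ≈ -17.681)
(-550 + A) - 1113 = (-550 - 2829/160) - 1113 = -90829/160 - 1113 = -268909/160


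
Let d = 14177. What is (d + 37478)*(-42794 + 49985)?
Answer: 371451105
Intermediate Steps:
(d + 37478)*(-42794 + 49985) = (14177 + 37478)*(-42794 + 49985) = 51655*7191 = 371451105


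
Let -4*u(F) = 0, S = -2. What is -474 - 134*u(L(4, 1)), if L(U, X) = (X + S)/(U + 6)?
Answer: -474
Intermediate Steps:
L(U, X) = (-2 + X)/(6 + U) (L(U, X) = (X - 2)/(U + 6) = (-2 + X)/(6 + U))
u(F) = 0 (u(F) = -1/4*0 = 0)
-474 - 134*u(L(4, 1)) = -474 - 134*0 = -474 + 0 = -474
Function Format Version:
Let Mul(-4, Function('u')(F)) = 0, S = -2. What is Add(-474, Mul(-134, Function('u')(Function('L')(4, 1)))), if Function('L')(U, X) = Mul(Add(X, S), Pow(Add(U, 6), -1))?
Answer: -474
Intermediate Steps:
Function('L')(U, X) = Mul(Pow(Add(6, U), -1), Add(-2, X)) (Function('L')(U, X) = Mul(Add(X, -2), Pow(Add(U, 6), -1)) = Mul(Add(-2, X), Pow(Add(6, U), -1)) = Mul(Pow(Add(6, U), -1), Add(-2, X)))
Function('u')(F) = 0 (Function('u')(F) = Mul(Rational(-1, 4), 0) = 0)
Add(-474, Mul(-134, Function('u')(Function('L')(4, 1)))) = Add(-474, Mul(-134, 0)) = Add(-474, 0) = -474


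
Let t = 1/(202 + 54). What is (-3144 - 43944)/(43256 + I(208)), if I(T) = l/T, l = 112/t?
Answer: -8502/7835 ≈ -1.0851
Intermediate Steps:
t = 1/256 ≈ 0.0039063
l = 28672 (l = 112/(1/256) = 112*256 = 28672)
I(T) = 28672/T
(-3144 - 43944)/(43256 + I(208)) = (-3144 - 43944)/(43256 + 28672/208) = -47088/(43256 + 28672*(1/208)) = -47088/(43256 + 1792/13) = -47088/564120/13 = -47088*13/564120 = -8502/7835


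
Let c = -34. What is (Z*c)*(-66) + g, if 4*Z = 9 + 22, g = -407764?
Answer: -390373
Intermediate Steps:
Z = 31/4 (Z = (9 + 22)/4 = (¼)*31 = 31/4 ≈ 7.7500)
(Z*c)*(-66) + g = ((31/4)*(-34))*(-66) - 407764 = -527/2*(-66) - 407764 = 17391 - 407764 = -390373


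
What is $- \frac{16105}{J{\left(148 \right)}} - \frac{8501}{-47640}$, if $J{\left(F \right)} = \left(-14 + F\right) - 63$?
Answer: $- \frac{766638629}{3382440} \approx -226.65$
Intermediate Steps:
$J{\left(F \right)} = -77 + F$ ($J{\left(F \right)} = \left(-14 + F\right) - 63 = -77 + F$)
$- \frac{16105}{J{\left(148 \right)}} - \frac{8501}{-47640} = - \frac{16105}{-77 + 148} - \frac{8501}{-47640} = - \frac{16105}{71} - - \frac{8501}{47640} = \left(-16105\right) \frac{1}{71} + \frac{8501}{47640} = - \frac{16105}{71} + \frac{8501}{47640} = - \frac{766638629}{3382440}$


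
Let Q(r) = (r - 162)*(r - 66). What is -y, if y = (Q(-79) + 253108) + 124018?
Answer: -412071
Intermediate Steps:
Q(r) = (-162 + r)*(-66 + r)
y = 412071 (y = ((10692 + (-79)**2 - 228*(-79)) + 253108) + 124018 = ((10692 + 6241 + 18012) + 253108) + 124018 = (34945 + 253108) + 124018 = 288053 + 124018 = 412071)
-y = -1*412071 = -412071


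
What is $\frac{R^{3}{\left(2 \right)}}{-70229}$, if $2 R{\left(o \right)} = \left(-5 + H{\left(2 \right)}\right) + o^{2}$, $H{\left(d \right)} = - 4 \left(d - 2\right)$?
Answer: $\frac{1}{561832} \approx 1.7799 \cdot 10^{-6}$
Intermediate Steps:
$H{\left(d \right)} = 8 - 4 d$ ($H{\left(d \right)} = - 4 \left(-2 + d\right) = 8 - 4 d$)
$R{\left(o \right)} = - \frac{5}{2} + \frac{o^{2}}{2}$ ($R{\left(o \right)} = \frac{\left(-5 + \left(8 - 8\right)\right) + o^{2}}{2} = \frac{\left(-5 + 0\right) + o^{2}}{2} = \frac{-5 + o^{2}}{2} = - \frac{5}{2} + \frac{o^{2}}{2}$)
$\frac{R^{3}{\left(2 \right)}}{-70229} = \frac{\left(- \frac{5}{2} + \frac{2^{2}}{2}\right)^{3}}{-70229} = \left(- \frac{5}{2} + \frac{1}{2} \cdot 4\right)^{3} \left(- \frac{1}{70229}\right) = \left(- \frac{5}{2} + 2\right)^{3} \left(- \frac{1}{70229}\right) = \left(- \frac{1}{2}\right)^{3} \left(- \frac{1}{70229}\right) = \left(- \frac{1}{8}\right) \left(- \frac{1}{70229}\right) = \frac{1}{561832}$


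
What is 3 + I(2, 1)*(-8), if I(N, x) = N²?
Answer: -29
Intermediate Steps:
3 + I(2, 1)*(-8) = 3 + 2²*(-8) = 3 + 4*(-8) = 3 - 32 = -29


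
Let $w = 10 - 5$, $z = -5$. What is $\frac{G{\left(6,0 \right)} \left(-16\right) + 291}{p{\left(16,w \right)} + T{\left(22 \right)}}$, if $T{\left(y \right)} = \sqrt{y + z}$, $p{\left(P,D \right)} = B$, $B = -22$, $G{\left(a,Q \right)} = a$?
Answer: $- \frac{4290}{467} - \frac{195 \sqrt{17}}{467} \approx -10.908$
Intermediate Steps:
$w = 5$ ($w = 10 - 5 = 5$)
$p{\left(P,D \right)} = -22$
$T{\left(y \right)} = \sqrt{-5 + y}$ ($T{\left(y \right)} = \sqrt{y - 5} = \sqrt{-5 + y}$)
$\frac{G{\left(6,0 \right)} \left(-16\right) + 291}{p{\left(16,w \right)} + T{\left(22 \right)}} = \frac{6 \left(-16\right) + 291}{-22 + \sqrt{-5 + 22}} = \frac{-96 + 291}{-22 + \sqrt{17}} = \frac{195}{-22 + \sqrt{17}}$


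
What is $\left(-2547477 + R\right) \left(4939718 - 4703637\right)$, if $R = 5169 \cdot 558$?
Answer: $79517982825$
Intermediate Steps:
$R = 2884302$
$\left(-2547477 + R\right) \left(4939718 - 4703637\right) = \left(-2547477 + 2884302\right) \left(4939718 - 4703637\right) = 336825 \cdot 236081 = 79517982825$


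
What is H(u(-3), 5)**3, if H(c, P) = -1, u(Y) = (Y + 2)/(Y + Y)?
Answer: -1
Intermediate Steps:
u(Y) = (2 + Y)/(2*Y) (u(Y) = (2 + Y)/((2*Y)) = (2 + Y)*(1/(2*Y)) = (2 + Y)/(2*Y))
H(u(-3), 5)**3 = (-1)**3 = -1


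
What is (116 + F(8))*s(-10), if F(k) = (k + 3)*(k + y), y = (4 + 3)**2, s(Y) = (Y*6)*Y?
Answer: 445800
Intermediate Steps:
s(Y) = 6*Y**2 (s(Y) = (6*Y)*Y = 6*Y**2)
y = 49 (y = 7**2 = 49)
F(k) = (3 + k)*(49 + k) (F(k) = (k + 3)*(k + 49) = (3 + k)*(49 + k))
(116 + F(8))*s(-10) = (116 + (147 + 8**2 + 52*8))*(6*(-10)**2) = (116 + (147 + 64 + 416))*(6*100) = (116 + 627)*600 = 743*600 = 445800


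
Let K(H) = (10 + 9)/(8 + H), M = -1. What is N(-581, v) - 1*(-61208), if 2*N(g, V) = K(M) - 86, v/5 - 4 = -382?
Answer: 856329/14 ≈ 61166.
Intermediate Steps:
v = -1890 (v = 20 + 5*(-382) = 20 - 1910 = -1890)
K(H) = 19/(8 + H)
N(g, V) = -583/14 (N(g, V) = (19/(8 - 1) - 86)/2 = (19/7 - 86)/2 = (½)*(-583/7) = -583/14)
N(-581, v) - 1*(-61208) = -583/14 - 1*(-61208) = -583/14 + 61208 = 856329/14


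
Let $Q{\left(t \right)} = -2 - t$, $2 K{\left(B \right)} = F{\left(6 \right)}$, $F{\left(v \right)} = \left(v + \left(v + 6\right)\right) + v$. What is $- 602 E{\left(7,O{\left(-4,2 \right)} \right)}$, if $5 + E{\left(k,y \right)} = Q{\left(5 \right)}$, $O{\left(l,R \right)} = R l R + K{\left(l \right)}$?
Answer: $7224$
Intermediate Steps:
$F{\left(v \right)} = 6 + 3 v$ ($F{\left(v \right)} = \left(v + \left(6 + v\right)\right) + v = \left(6 + 2 v\right) + v = 6 + 3 v$)
$K{\left(B \right)} = 12$ ($K{\left(B \right)} = \frac{6 + 3 \cdot 6}{2} = \frac{6 + 18}{2} = \frac{1}{2} \cdot 24 = 12$)
$O{\left(l,R \right)} = 12 + l R^{2}$ ($O{\left(l,R \right)} = R l R + 12 = l R^{2} + 12 = 12 + l R^{2}$)
$E{\left(k,y \right)} = -12$ ($E{\left(k,y \right)} = -5 - 7 = -12$)
$- 602 E{\left(7,O{\left(-4,2 \right)} \right)} = \left(-602\right) \left(-12\right) = 7224$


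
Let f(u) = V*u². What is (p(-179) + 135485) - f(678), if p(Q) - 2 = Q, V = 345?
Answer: -158455672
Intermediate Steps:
p(Q) = 2 + Q
f(u) = 345*u²
(p(-179) + 135485) - f(678) = ((2 - 179) + 135485) - 345*678² = (-177 + 135485) - 345*459684 = 135308 - 1*158590980 = 135308 - 158590980 = -158455672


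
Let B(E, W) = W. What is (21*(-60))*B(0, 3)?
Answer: -3780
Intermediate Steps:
(21*(-60))*B(0, 3) = (21*(-60))*3 = -1260*3 = -3780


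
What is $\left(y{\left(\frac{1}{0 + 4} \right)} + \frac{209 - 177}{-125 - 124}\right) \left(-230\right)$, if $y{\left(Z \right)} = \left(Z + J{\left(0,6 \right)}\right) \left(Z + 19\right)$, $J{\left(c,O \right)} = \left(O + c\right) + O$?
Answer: $- \frac{107980975}{1992} \approx -54207.0$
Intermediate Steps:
$J{\left(c,O \right)} = c + 2 O$
$y{\left(Z \right)} = \left(12 + Z\right) \left(19 + Z\right)$ ($y{\left(Z \right)} = \left(Z + \left(0 + 2 \cdot 6\right)\right) \left(Z + 19\right) = \left(Z + \left(0 + 12\right)\right) \left(19 + Z\right) = \left(Z + 12\right) \left(19 + Z\right) = \left(12 + Z\right) \left(19 + Z\right)$)
$\left(y{\left(\frac{1}{0 + 4} \right)} + \frac{209 - 177}{-125 - 124}\right) \left(-230\right) = \left(\left(228 + \left(\frac{1}{0 + 4}\right)^{2} + \frac{31}{0 + 4}\right) + \frac{209 - 177}{-125 - 124}\right) \left(-230\right) = \left(\left(228 + \left(\frac{1}{4}\right)^{2} + \frac{31}{4}\right) + \frac{32}{-249}\right) \left(-230\right) = \left(\left(228 + \left(\frac{1}{4}\right)^{2} + 31 \cdot \frac{1}{4}\right) + 32 \left(- \frac{1}{249}\right)\right) \left(-230\right) = \left(\left(228 + \frac{1}{16} + \frac{31}{4}\right) - \frac{32}{249}\right) \left(-230\right) = \left(\frac{3773}{16} - \frac{32}{249}\right) \left(-230\right) = \frac{938965}{3984} \left(-230\right) = - \frac{107980975}{1992}$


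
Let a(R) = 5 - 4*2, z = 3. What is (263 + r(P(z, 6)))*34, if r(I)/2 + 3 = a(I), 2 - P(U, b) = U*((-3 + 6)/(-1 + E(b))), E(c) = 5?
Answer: 8534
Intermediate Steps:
a(R) = -3 (a(R) = 5 - 8 = -3)
P(U, b) = 2 - 3*U/4 (P(U, b) = 2 - U*(-3 + 6)/(-1 + 5) = 2 - U*3/4 = 2 - 3*U/4)
r(I) = -12 (r(I) = -6 + 2*(-3) = -6 - 6 = -12)
(263 + r(P(z, 6)))*34 = (263 - 12)*34 = 251*34 = 8534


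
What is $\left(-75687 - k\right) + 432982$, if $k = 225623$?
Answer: $131672$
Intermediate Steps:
$\left(-75687 - k\right) + 432982 = \left(-75687 - 225623\right) + 432982 = -301310 + 432982 = 131672$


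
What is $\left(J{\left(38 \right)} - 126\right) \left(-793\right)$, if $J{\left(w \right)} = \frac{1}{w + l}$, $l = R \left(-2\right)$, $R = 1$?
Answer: $\frac{3596255}{36} \approx 99896.0$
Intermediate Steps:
$l = -2$ ($l = 1 \left(-2\right) = -2$)
$J{\left(w \right)} = \frac{1}{-2 + w}$ ($J{\left(w \right)} = \frac{1}{w - 2} = \frac{1}{-2 + w}$)
$\left(J{\left(38 \right)} - 126\right) \left(-793\right) = \left(\frac{1}{-2 + 38} - 126\right) \left(-793\right) = \left(\frac{1}{36} - 126\right) \left(-793\right) = \left(- \frac{4535}{36}\right) \left(-793\right) = \frac{3596255}{36}$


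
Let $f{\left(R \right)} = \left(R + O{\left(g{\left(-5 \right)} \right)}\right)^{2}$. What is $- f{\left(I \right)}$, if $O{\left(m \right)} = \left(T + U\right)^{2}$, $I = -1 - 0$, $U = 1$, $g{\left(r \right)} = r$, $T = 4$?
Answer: $-576$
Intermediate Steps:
$I = -1$ ($I = -1 + 0 = -1$)
$O{\left(m \right)} = 25$ ($O{\left(m \right)} = \left(4 + 1\right)^{2} = 5^{2} = 25$)
$f{\left(R \right)} = \left(25 + R\right)^{2}$ ($f{\left(R \right)} = \left(R + 25\right)^{2} = \left(25 + R\right)^{2}$)
$- f{\left(I \right)} = - \left(25 - 1\right)^{2} = - 24^{2} = \left(-1\right) 576 = -576$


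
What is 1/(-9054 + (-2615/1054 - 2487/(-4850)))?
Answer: -1277975/11573301013 ≈ -0.00011042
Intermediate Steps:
1/(-9054 + (-2615/1054 - 2487/(-4850))) = 1/(-9054 + (-2615*1/1054 - 2487*(-1/4850))) = 1/(-9054 + (-2615/1054 + 2487/4850)) = 1/(-9054 - 2515363/1277975) = 1/(-11573301013/1277975) = -1277975/11573301013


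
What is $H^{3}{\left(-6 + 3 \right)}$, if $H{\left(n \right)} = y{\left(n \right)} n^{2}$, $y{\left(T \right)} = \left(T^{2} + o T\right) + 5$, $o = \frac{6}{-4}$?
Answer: $\frac{36926037}{8} \approx 4.6158 \cdot 10^{6}$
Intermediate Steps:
$o = - \frac{3}{2}$ ($o = 6 \left(- \frac{1}{4}\right) = - \frac{3}{2} \approx -1.5$)
$y{\left(T \right)} = 5 + T^{2} - \frac{3 T}{2}$ ($y{\left(T \right)} = \left(T^{2} - \frac{3 T}{2}\right) + 5 = 5 + T^{2} - \frac{3 T}{2}$)
$H{\left(n \right)} = n^{2} \left(5 + n^{2} - \frac{3 n}{2}\right)$ ($H{\left(n \right)} = \left(5 + n^{2} - \frac{3 n}{2}\right) n^{2} = n^{2} \left(5 + n^{2} - \frac{3 n}{2}\right)$)
$H^{3}{\left(-6 + 3 \right)} = \left(\left(-6 + 3\right)^{2} \left(5 + \left(-6 + 3\right)^{2} - \frac{3 \left(-6 + 3\right)}{2}\right)\right)^{3} = \left(\left(-3\right)^{2} \left(5 + \left(-3\right)^{2} - - \frac{9}{2}\right)\right)^{3} = \left(9 \left(5 + 9 + \frac{9}{2}\right)\right)^{3} = \left(9 \cdot \frac{37}{2}\right)^{3} = \left(\frac{333}{2}\right)^{3} = \frac{36926037}{8}$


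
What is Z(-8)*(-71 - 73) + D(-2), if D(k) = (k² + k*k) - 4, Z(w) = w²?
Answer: -9212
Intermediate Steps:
D(k) = -4 + 2*k² (D(k) = (k² + k²) - 4 = 2*k² - 4 = -4 + 2*k²)
Z(-8)*(-71 - 73) + D(-2) = (-8)²*(-71 - 73) + (-4 + 2*(-2)²) = 64*(-144) + (-4 + 2*4) = -9216 + (-4 + 8) = -9216 + 4 = -9212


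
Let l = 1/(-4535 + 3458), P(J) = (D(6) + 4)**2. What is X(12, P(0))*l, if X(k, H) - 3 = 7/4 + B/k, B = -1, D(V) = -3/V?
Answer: -14/3231 ≈ -0.0043330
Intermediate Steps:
P(J) = 49/4 (P(J) = (-3/6 + 4)**2 = (-3*1/6 + 4)**2 = (-1/2 + 4)**2 = (7/2)**2 = 49/4)
X(k, H) = 19/4 - 1/k (X(k, H) = 3 + (7/4 - 1/k) = 19/4 - 1/k)
l = -1/1077 (l = 1/(-1077) = -1/1077 ≈ -0.00092851)
X(12, P(0))*l = (19/4 - 1/12)*(-1/1077) = (14/3)*(-1/1077) = -14/3231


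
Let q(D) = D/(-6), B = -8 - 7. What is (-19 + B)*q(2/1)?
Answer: 34/3 ≈ 11.333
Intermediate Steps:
B = -15
q(D) = -D/6 (q(D) = D*(-⅙) = -D/6)
(-19 + B)*q(2/1) = (-19 - 15)*(-1/(3*1)) = -(-17)*2*1/3 = -(-17)*2/3 = -34*(-⅓) = 34/3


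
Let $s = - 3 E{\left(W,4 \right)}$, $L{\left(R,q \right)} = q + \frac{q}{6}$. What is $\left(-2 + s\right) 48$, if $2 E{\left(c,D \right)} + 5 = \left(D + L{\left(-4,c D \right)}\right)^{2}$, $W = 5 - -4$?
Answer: $-152088$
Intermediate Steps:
$W = 9$ ($W = 5 + 4 = 9$)
$L{\left(R,q \right)} = \frac{7 q}{6}$ ($L{\left(R,q \right)} = q + q \frac{1}{6} = q + \frac{q}{6} = \frac{7 q}{6}$)
$E{\left(c,D \right)} = - \frac{5}{2} + \frac{\left(D + \frac{7 D c}{6}\right)^{2}}{2}$ ($E{\left(c,D \right)} = - \frac{5}{2} + \frac{\left(D + \frac{7 c D}{6}\right)^{2}}{2} = - \frac{5}{2} + \frac{\left(D + \frac{7 D c}{6}\right)^{2}}{2}$)
$s = - \frac{6333}{2}$ ($s = - 3 \left(- \frac{5}{2} + \frac{4^{2} \left(6 + 7 \cdot 9\right)^{2}}{72}\right) = - 3 \left(- \frac{5}{2} + \frac{1}{72} \cdot 16 \left(6 + 63\right)^{2}\right) = - 3 \left(- \frac{5}{2} + \frac{1}{72} \cdot 16 \cdot 69^{2}\right) = - 3 \left(- \frac{5}{2} + \frac{1}{72} \cdot 16 \cdot 4761\right) = - 3 \left(- \frac{5}{2} + 1058\right) = \left(-3\right) \frac{2111}{2} = - \frac{6333}{2} \approx -3166.5$)
$\left(-2 + s\right) 48 = \left(-2 - \frac{6333}{2}\right) 48 = \left(- \frac{6337}{2}\right) 48 = -152088$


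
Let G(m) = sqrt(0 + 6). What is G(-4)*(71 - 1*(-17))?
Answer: 88*sqrt(6) ≈ 215.56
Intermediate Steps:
G(m) = sqrt(6)
G(-4)*(71 - 1*(-17)) = sqrt(6)*(71 - 1*(-17)) = sqrt(6)*(71 + 17) = sqrt(6)*88 = 88*sqrt(6)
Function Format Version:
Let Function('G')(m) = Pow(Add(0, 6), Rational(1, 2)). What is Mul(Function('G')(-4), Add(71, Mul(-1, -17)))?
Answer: Mul(88, Pow(6, Rational(1, 2))) ≈ 215.56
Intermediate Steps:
Function('G')(m) = Pow(6, Rational(1, 2))
Mul(Function('G')(-4), Add(71, Mul(-1, -17))) = Mul(Pow(6, Rational(1, 2)), Add(71, Mul(-1, -17))) = Mul(Pow(6, Rational(1, 2)), Add(71, 17)) = Mul(Pow(6, Rational(1, 2)), 88) = Mul(88, Pow(6, Rational(1, 2)))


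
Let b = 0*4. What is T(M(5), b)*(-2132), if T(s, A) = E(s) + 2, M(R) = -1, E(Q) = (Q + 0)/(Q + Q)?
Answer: -5330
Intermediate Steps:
E(Q) = 1/2 (E(Q) = Q/((2*Q)) = Q*(1/(2*Q)) = 1/2)
b = 0
T(s, A) = 5/2 (T(s, A) = 1/2 + 2 = 5/2)
T(M(5), b)*(-2132) = (5/2)*(-2132) = -5330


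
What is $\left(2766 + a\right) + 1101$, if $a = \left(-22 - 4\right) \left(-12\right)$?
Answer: $4179$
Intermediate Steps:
$a = 312$ ($a = \left(-26\right) \left(-12\right) = 312$)
$\left(2766 + a\right) + 1101 = \left(2766 + 312\right) + 1101 = 3078 + 1101 = 4179$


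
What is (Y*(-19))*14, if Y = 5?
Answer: -1330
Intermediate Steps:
(Y*(-19))*14 = (5*(-19))*14 = -95*14 = -1330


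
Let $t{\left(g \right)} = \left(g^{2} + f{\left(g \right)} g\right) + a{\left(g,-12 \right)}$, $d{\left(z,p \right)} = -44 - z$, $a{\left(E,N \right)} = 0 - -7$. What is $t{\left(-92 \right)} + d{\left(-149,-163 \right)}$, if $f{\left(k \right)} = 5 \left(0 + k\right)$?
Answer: $50896$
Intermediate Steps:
$a{\left(E,N \right)} = 7$ ($a{\left(E,N \right)} = 0 + 7 = 7$)
$f{\left(k \right)} = 5 k$
$t{\left(g \right)} = 7 + 6 g^{2}$ ($t{\left(g \right)} = \left(g^{2} + 5 g g\right) + 7 = \left(g^{2} + 5 g^{2}\right) + 7 = 6 g^{2} + 7 = 7 + 6 g^{2}$)
$t{\left(-92 \right)} + d{\left(-149,-163 \right)} = \left(7 + 6 \left(-92\right)^{2}\right) - -105 = \left(7 + 6 \cdot 8464\right) + \left(-44 + 149\right) = \left(7 + 50784\right) + 105 = 50791 + 105 = 50896$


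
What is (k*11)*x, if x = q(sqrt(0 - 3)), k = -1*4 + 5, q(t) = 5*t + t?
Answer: 66*I*sqrt(3) ≈ 114.32*I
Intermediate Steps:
q(t) = 6*t
k = 1 (k = -4 + 5 = 1)
x = 6*I*sqrt(3) (x = 6*sqrt(0 - 3) = 6*sqrt(-3) = 6*(I*sqrt(3)) = 6*I*sqrt(3) ≈ 10.392*I)
(k*11)*x = (1*11)*(6*I*sqrt(3)) = 11*(6*I*sqrt(3)) = 66*I*sqrt(3)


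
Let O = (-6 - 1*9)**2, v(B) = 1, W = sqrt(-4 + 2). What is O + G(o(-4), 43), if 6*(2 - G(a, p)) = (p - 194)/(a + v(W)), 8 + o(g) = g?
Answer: 14831/66 ≈ 224.71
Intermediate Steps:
W = I*sqrt(2) (W = sqrt(-2) = I*sqrt(2) ≈ 1.4142*I)
o(g) = -8 + g
G(a, p) = 2 - (-194 + p)/(6*(1 + a)) (G(a, p) = 2 - (p - 194)/(6*(a + 1)) = 2 - (-194 + p)/(6*(1 + a)))
O = 225 (O = (-6 - 9)**2 = (-15)**2 = 225)
O + G(o(-4), 43) = 225 + (206 - 1*43 + 12*(-8 - 4))/(6*(1 + (-8 - 4))) = 225 + (206 - 43 + 12*(-12))/(6*(1 - 12)) = 225 + (1/6)*(206 - 43 - 144)/(-11) = 225 + (1/6)*(-1/11)*19 = 225 - 19/66 = 14831/66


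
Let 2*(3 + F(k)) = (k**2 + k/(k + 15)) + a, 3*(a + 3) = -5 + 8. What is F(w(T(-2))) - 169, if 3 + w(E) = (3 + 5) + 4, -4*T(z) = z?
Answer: -2117/16 ≈ -132.31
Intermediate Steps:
a = -2 (a = -3 + (-5 + 8)/3 = -3 + (1/3)*3 = -3 + 1 = -2)
T(z) = -z/4
w(E) = 9 (w(E) = -3 + ((3 + 5) + 4) = -3 + (8 + 4) = -3 + 12 = 9)
F(k) = -4 + k**2/2 + k/(2*(15 + k)) (F(k) = -3 + ((k**2 + k/(k + 15)) - 2)/2 = -3 + ((k**2 + k/(15 + k)) - 2)/2 = -3 + (-2 + k**2 + k/(15 + k))/2 = -3 + (-1 + k**2/2 + k/(2*(15 + k))) = -4 + k**2/2 + k/(2*(15 + k)))
F(w(T(-2))) - 169 = (-120 + 9**3 - 7*9 + 15*9**2)/(2*(15 + 9)) - 169 = (1/2)*(-120 + 729 - 63 + 15*81)/24 - 169 = (1/2)*(1/24)*(-120 + 729 - 63 + 1215) - 169 = (1/2)*(1/24)*1761 - 169 = 587/16 - 169 = -2117/16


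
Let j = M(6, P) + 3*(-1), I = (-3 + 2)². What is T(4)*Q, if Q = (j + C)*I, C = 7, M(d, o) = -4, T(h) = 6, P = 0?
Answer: 0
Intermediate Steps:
I = 1 (I = (-1)² = 1)
j = -7 (j = -4 + 3*(-1) = -4 - 3 = -7)
Q = 0 (Q = (-7 + 7)*1 = 0*1 = 0)
T(4)*Q = 6*0 = 0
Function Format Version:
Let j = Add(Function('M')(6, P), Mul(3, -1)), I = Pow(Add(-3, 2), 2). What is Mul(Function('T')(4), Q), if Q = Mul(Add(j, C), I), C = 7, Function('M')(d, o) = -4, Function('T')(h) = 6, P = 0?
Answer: 0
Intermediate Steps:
I = 1 (I = Pow(-1, 2) = 1)
j = -7 (j = Add(-4, Mul(3, -1)) = Add(-4, -3) = -7)
Q = 0 (Q = Mul(Add(-7, 7), 1) = Mul(0, 1) = 0)
Mul(Function('T')(4), Q) = Mul(6, 0) = 0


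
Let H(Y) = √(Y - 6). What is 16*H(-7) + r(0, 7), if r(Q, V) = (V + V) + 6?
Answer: 20 + 16*I*√13 ≈ 20.0 + 57.689*I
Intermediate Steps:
r(Q, V) = 6 + 2*V (r(Q, V) = 2*V + 6 = 6 + 2*V)
H(Y) = √(-6 + Y)
16*H(-7) + r(0, 7) = 16*√(-6 - 7) + (6 + 2*7) = 16*√(-13) + (6 + 14) = 16*(I*√13) + 20 = 16*I*√13 + 20 = 20 + 16*I*√13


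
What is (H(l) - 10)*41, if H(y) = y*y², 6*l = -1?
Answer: -88601/216 ≈ -410.19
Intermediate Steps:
l = -⅙ (l = (⅙)*(-1) = -⅙ ≈ -0.16667)
H(y) = y³
(H(l) - 10)*41 = ((-⅙)³ - 10)*41 = (-1/216 - 10)*41 = -2161/216*41 = -88601/216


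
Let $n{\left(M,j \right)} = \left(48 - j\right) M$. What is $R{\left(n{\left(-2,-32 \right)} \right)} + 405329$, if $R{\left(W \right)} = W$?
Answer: $405169$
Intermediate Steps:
$n{\left(M,j \right)} = M \left(48 - j\right)$
$R{\left(n{\left(-2,-32 \right)} \right)} + 405329 = - 2 \left(48 - -32\right) + 405329 = - 2 \left(48 + 32\right) + 405329 = \left(-2\right) 80 + 405329 = -160 + 405329 = 405169$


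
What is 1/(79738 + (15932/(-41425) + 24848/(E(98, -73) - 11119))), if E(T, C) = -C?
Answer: 228790275/18242676291314 ≈ 1.2541e-5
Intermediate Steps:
1/(79738 + (15932/(-41425) + 24848/(E(98, -73) - 11119))) = 1/(79738 + (15932/(-41425) + 24848/(-1*(-73) - 11119))) = 1/(79738 + (15932*(-1/41425) + 24848/(73 - 11119))) = 1/(79738 + (-15932/41425 + 24848/(-11046))) = 1/(79738 + (-15932/41425 + 24848*(-1/11046))) = 1/(79738 + (-15932/41425 - 12424/5523)) = 1/(79738 - 602656636/228790275) = 1/(18242676291314/228790275) = 228790275/18242676291314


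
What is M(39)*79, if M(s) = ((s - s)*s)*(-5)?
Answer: 0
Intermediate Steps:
M(s) = 0 (M(s) = (0*s)*(-5) = 0*(-5) = 0)
M(39)*79 = 0*79 = 0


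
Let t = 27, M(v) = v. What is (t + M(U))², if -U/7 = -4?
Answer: 3025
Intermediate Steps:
U = 28 (U = -7*(-4) = 28)
(t + M(U))² = (27 + 28)² = 55² = 3025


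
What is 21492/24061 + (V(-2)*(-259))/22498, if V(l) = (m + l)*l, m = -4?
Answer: 29196102/38666027 ≈ 0.75508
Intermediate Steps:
V(l) = l*(-4 + l) (V(l) = (-4 + l)*l = l*(-4 + l))
21492/24061 + (V(-2)*(-259))/22498 = 21492/24061 + (-2*(-4 - 2)*(-259))/22498 = 21492*(1/24061) + (-2*(-6)*(-259))*(1/22498) = 21492/24061 + (12*(-259))*(1/22498) = 21492/24061 - 3108*1/22498 = 21492/24061 - 222/1607 = 29196102/38666027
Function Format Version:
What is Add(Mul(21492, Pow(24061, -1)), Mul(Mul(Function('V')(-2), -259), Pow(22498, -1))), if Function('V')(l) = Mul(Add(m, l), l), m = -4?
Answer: Rational(29196102, 38666027) ≈ 0.75508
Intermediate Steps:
Function('V')(l) = Mul(l, Add(-4, l)) (Function('V')(l) = Mul(Add(-4, l), l) = Mul(l, Add(-4, l)))
Add(Mul(21492, Pow(24061, -1)), Mul(Mul(Function('V')(-2), -259), Pow(22498, -1))) = Add(Mul(21492, Pow(24061, -1)), Mul(Mul(Mul(-2, Add(-4, -2)), -259), Pow(22498, -1))) = Add(Mul(21492, Rational(1, 24061)), Mul(Mul(Mul(-2, -6), -259), Rational(1, 22498))) = Add(Rational(21492, 24061), Mul(Mul(12, -259), Rational(1, 22498))) = Add(Rational(21492, 24061), Mul(-3108, Rational(1, 22498))) = Add(Rational(21492, 24061), Rational(-222, 1607)) = Rational(29196102, 38666027)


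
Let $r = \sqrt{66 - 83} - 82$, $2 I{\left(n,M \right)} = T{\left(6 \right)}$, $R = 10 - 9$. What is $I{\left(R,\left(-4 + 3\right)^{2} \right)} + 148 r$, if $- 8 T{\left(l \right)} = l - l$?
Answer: $-12136 + 148 i \sqrt{17} \approx -12136.0 + 610.22 i$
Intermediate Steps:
$R = 1$ ($R = 10 - 9 = 1$)
$T{\left(l \right)} = 0$ ($T{\left(l \right)} = - \frac{l - l}{8} = \left(- \frac{1}{8}\right) 0 = 0$)
$I{\left(n,M \right)} = 0$ ($I{\left(n,M \right)} = \frac{1}{2} \cdot 0 = 0$)
$r = -82 + i \sqrt{17}$ ($r = \sqrt{-17} - 82 = i \sqrt{17} - 82 = -82 + i \sqrt{17} \approx -82.0 + 4.1231 i$)
$I{\left(R,\left(-4 + 3\right)^{2} \right)} + 148 r = 0 + 148 \left(-82 + i \sqrt{17}\right) = 0 - \left(12136 - 148 i \sqrt{17}\right) = -12136 + 148 i \sqrt{17}$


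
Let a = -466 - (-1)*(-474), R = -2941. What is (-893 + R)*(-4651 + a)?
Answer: 21435894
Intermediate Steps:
a = -940 (a = -466 - 1*474 = -466 - 474 = -940)
(-893 + R)*(-4651 + a) = (-893 - 2941)*(-4651 - 940) = -3834*(-5591) = 21435894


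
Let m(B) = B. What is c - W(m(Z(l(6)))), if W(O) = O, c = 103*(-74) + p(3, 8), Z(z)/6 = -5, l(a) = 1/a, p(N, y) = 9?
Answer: -7583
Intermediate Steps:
Z(z) = -30 (Z(z) = 6*(-5) = -30)
c = -7613 (c = 103*(-74) + 9 = -7622 + 9 = -7613)
c - W(m(Z(l(6)))) = -7613 - 1*(-30) = -7613 + 30 = -7583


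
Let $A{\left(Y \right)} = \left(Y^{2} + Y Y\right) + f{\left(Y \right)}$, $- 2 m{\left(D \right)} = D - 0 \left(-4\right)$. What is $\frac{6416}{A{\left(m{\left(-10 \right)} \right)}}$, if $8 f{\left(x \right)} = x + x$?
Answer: $\frac{25664}{205} \approx 125.19$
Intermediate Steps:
$f{\left(x \right)} = \frac{x}{4}$ ($f{\left(x \right)} = \frac{x + x}{8} = \frac{2 x}{8} = \frac{x}{4}$)
$m{\left(D \right)} = - \frac{D}{2}$ ($m{\left(D \right)} = - \frac{D - 0 \left(-4\right)}{2} = - \frac{D - 0}{2} = - \frac{D + 0}{2} = - \frac{D}{2}$)
$A{\left(Y \right)} = 2 Y^{2} + \frac{Y}{4}$ ($A{\left(Y \right)} = \left(Y^{2} + Y Y\right) + \frac{Y}{4} = \left(Y^{2} + Y^{2}\right) + \frac{Y}{4} = 2 Y^{2} + \frac{Y}{4}$)
$\frac{6416}{A{\left(m{\left(-10 \right)} \right)}} = \frac{6416}{\frac{1}{4} \left(\left(- \frac{1}{2}\right) \left(-10\right)\right) \left(1 + 8 \left(\left(- \frac{1}{2}\right) \left(-10\right)\right)\right)} = \frac{6416}{\frac{1}{4} \cdot 5 \left(1 + 8 \cdot 5\right)} = \frac{6416}{\frac{1}{4} \cdot 5 \left(1 + 40\right)} = \frac{6416}{\frac{1}{4} \cdot 5 \cdot 41} = \frac{6416}{\frac{205}{4}} = 6416 \cdot \frac{4}{205} = \frac{25664}{205}$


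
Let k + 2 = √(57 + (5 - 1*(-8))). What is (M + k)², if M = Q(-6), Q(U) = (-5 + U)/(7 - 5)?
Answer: 505/4 - 15*√70 ≈ 0.75100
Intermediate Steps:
Q(U) = -5/2 + U/2 (Q(U) = (-5 + U)/2 = (-5 + U)*(½) = -5/2 + U/2)
k = -2 + √70 (k = -2 + √(57 + (5 - 1*(-8))) = -2 + √(57 + (5 + 8)) = -2 + √(57 + 13) = -2 + √70 ≈ 6.3666)
M = -11/2 (M = -5/2 + (½)*(-6) = -5/2 - 3 = -11/2 ≈ -5.5000)
(M + k)² = (-11/2 + (-2 + √70))² = (-15/2 + √70)²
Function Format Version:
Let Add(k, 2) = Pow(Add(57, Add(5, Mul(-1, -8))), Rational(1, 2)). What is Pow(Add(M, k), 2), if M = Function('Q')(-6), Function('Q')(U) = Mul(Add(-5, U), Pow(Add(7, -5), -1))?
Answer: Add(Rational(505, 4), Mul(-15, Pow(70, Rational(1, 2)))) ≈ 0.75100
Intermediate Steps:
Function('Q')(U) = Add(Rational(-5, 2), Mul(Rational(1, 2), U)) (Function('Q')(U) = Mul(Add(-5, U), Pow(2, -1)) = Mul(Add(-5, U), Rational(1, 2)) = Add(Rational(-5, 2), Mul(Rational(1, 2), U)))
k = Add(-2, Pow(70, Rational(1, 2))) (k = Add(-2, Pow(Add(57, Add(5, Mul(-1, -8))), Rational(1, 2))) = Add(-2, Pow(Add(57, Add(5, 8)), Rational(1, 2))) = Add(-2, Pow(Add(57, 13), Rational(1, 2))) = Add(-2, Pow(70, Rational(1, 2))) ≈ 6.3666)
M = Rational(-11, 2) (M = Add(Rational(-5, 2), Mul(Rational(1, 2), -6)) = Add(Rational(-5, 2), -3) = Rational(-11, 2) ≈ -5.5000)
Pow(Add(M, k), 2) = Pow(Add(Rational(-11, 2), Add(-2, Pow(70, Rational(1, 2)))), 2) = Pow(Add(Rational(-15, 2), Pow(70, Rational(1, 2))), 2)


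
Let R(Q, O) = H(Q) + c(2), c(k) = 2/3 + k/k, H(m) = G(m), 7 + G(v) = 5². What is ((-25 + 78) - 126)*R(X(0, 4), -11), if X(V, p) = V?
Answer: -4307/3 ≈ -1435.7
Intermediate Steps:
G(v) = 18 (G(v) = -7 + 5² = -7 + 25 = 18)
H(m) = 18
c(k) = 5/3 (c(k) = 2*(⅓) + 1 = ⅔ + 1 = 5/3)
R(Q, O) = 59/3 (R(Q, O) = 18 + 5/3 = 59/3)
((-25 + 78) - 126)*R(X(0, 4), -11) = ((-25 + 78) - 126)*(59/3) = (53 - 126)*(59/3) = -73*59/3 = -4307/3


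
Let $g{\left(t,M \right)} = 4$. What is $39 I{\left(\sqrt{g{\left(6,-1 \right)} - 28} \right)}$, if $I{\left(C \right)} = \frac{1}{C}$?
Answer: $- \frac{13 i \sqrt{6}}{4} \approx - 7.9608 i$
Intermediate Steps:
$39 I{\left(\sqrt{g{\left(6,-1 \right)} - 28} \right)} = \frac{39}{\sqrt{4 - 28}} = \frac{39}{\sqrt{-24}} = \frac{39}{2 i \sqrt{6}} = 39 \left(- \frac{i \sqrt{6}}{12}\right) = - \frac{13 i \sqrt{6}}{4}$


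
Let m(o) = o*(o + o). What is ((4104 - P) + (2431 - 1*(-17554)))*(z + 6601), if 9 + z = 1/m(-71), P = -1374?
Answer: 1692284857335/10082 ≈ 1.6785e+8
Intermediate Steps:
m(o) = 2*o² (m(o) = o*(2*o) = 2*o²)
z = -90737/10082 (z = -9 + 1/(2*(-71)²) = -9 + 1/(2*5041) = -9 + 1/10082 = -90737/10082 ≈ -8.9999)
((4104 - P) + (2431 - 1*(-17554)))*(z + 6601) = ((4104 - 1*(-1374)) + (2431 - 1*(-17554)))*(-90737/10082 + 6601) = ((4104 + 1374) + (2431 + 17554))*(66460545/10082) = (5478 + 19985)*(66460545/10082) = 25463*(66460545/10082) = 1692284857335/10082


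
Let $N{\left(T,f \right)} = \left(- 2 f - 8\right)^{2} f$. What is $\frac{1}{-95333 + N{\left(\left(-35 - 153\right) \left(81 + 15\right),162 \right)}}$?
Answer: $\frac{1}{17760955} \approx 5.6303 \cdot 10^{-8}$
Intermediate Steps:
$N{\left(T,f \right)} = f \left(-8 - 2 f\right)^{2}$ ($N{\left(T,f \right)} = \left(- 2 f - 8\right)^{2} f = \left(-8 - 2 f\right)^{2} f = f \left(-8 - 2 f\right)^{2}$)
$\frac{1}{-95333 + N{\left(\left(-35 - 153\right) \left(81 + 15\right),162 \right)}} = \frac{1}{-95333 + 4 \cdot 162 \left(4 + 162\right)^{2}} = \frac{1}{-95333 + 4 \cdot 162 \cdot 166^{2}} = \frac{1}{-95333 + 4 \cdot 162 \cdot 27556} = \frac{1}{-95333 + 17856288} = \frac{1}{17760955}$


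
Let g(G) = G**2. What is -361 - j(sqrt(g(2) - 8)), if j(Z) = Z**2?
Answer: -357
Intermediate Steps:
-361 - j(sqrt(g(2) - 8)) = -361 - (sqrt(2**2 - 8))**2 = -361 - (sqrt(4 - 8))**2 = -361 - (sqrt(-4))**2 = -361 - (2*I)**2 = -361 - 1*(-4) = -361 + 4 = -357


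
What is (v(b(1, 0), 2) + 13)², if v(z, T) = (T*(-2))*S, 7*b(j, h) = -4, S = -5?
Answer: 1089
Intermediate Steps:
b(j, h) = -4/7 (b(j, h) = (⅐)*(-4) = -4/7)
v(z, T) = 10*T (v(z, T) = (T*(-2))*(-5) = -2*T*(-5) = 10*T)
(v(b(1, 0), 2) + 13)² = (10*2 + 13)² = (20 + 13)² = 33² = 1089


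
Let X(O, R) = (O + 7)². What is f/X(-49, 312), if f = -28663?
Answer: -28663/1764 ≈ -16.249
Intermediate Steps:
X(O, R) = (7 + O)²
f/X(-49, 312) = -28663/(7 - 49)² = -28663/((-42)²) = -28663/1764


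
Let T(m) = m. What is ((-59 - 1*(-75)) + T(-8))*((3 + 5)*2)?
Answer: 128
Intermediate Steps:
((-59 - 1*(-75)) + T(-8))*((3 + 5)*2) = ((-59 - 1*(-75)) - 8)*((3 + 5)*2) = ((-59 + 75) - 8)*(8*2) = (16 - 8)*16 = 8*16 = 128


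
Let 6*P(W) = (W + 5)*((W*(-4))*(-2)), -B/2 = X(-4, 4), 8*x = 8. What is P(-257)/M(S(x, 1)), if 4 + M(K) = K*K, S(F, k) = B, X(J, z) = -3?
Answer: 5397/2 ≈ 2698.5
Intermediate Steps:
x = 1 (x = (1/8)*8 = 1)
B = 6 (B = -2*(-3) = 6)
S(F, k) = 6
P(W) = 4*W*(5 + W)/3 (P(W) = ((W + 5)*((W*(-4))*(-2)))/6 = ((5 + W)*(-4*W*(-2)))/6 = ((5 + W)*(8*W))/6 = (8*W*(5 + W))/6 = 4*W*(5 + W)/3)
M(K) = -4 + K**2 (M(K) = -4 + K*K = -4 + K**2)
P(-257)/M(S(x, 1)) = ((4/3)*(-257)*(5 - 257))/(-4 + 6**2) = ((4/3)*(-257)*(-252))/(-4 + 36) = 86352/32 = 86352*(1/32) = 5397/2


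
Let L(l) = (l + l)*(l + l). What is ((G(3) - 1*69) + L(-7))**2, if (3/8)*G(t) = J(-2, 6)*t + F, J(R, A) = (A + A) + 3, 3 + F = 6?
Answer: 65025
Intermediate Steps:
F = 3 (F = -3 + 6 = 3)
J(R, A) = 3 + 2*A (J(R, A) = 2*A + 3 = 3 + 2*A)
L(l) = 4*l**2 (L(l) = (2*l)*(2*l) = 4*l**2)
G(t) = 8 + 40*t (G(t) = 8*((3 + 2*6)*t + 3)/3 = 8*((3 + 12)*t + 3)/3 = 8*(15*t + 3)/3 = 8*(3 + 15*t)/3 = 8 + 40*t)
((G(3) - 1*69) + L(-7))**2 = (((8 + 40*3) - 1*69) + 4*(-7)**2)**2 = (((8 + 120) - 69) + 4*49)**2 = ((128 - 69) + 196)**2 = (59 + 196)**2 = 255**2 = 65025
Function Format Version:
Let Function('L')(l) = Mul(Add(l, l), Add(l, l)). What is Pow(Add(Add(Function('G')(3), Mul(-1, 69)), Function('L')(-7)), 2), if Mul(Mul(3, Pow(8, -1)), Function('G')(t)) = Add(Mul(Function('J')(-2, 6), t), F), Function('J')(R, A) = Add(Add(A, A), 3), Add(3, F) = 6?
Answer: 65025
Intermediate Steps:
F = 3 (F = Add(-3, 6) = 3)
Function('J')(R, A) = Add(3, Mul(2, A)) (Function('J')(R, A) = Add(Mul(2, A), 3) = Add(3, Mul(2, A)))
Function('L')(l) = Mul(4, Pow(l, 2)) (Function('L')(l) = Mul(Mul(2, l), Mul(2, l)) = Mul(4, Pow(l, 2)))
Function('G')(t) = Add(8, Mul(40, t)) (Function('G')(t) = Mul(Rational(8, 3), Add(Mul(Add(3, Mul(2, 6)), t), 3)) = Mul(Rational(8, 3), Add(Mul(Add(3, 12), t), 3)) = Mul(Rational(8, 3), Add(Mul(15, t), 3)) = Mul(Rational(8, 3), Add(3, Mul(15, t))) = Add(8, Mul(40, t)))
Pow(Add(Add(Function('G')(3), Mul(-1, 69)), Function('L')(-7)), 2) = Pow(Add(Add(Add(8, Mul(40, 3)), Mul(-1, 69)), Mul(4, Pow(-7, 2))), 2) = Pow(Add(Add(Add(8, 120), -69), Mul(4, 49)), 2) = Pow(Add(Add(128, -69), 196), 2) = Pow(Add(59, 196), 2) = Pow(255, 2) = 65025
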